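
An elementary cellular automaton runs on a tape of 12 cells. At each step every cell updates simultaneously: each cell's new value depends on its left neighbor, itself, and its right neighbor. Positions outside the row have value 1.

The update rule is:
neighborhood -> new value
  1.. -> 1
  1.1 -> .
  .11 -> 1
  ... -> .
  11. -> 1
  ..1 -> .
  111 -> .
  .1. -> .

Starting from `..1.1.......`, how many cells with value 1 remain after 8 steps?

step 1: 1....1......
step 2: 11....1.....
step 3: .11....1....
step 4: .111....1...
step 5: .1.11....1..
step 6: ...111....1.
step 7: 1..1.11.....
step 8: 11...111....
count of 1: 5

5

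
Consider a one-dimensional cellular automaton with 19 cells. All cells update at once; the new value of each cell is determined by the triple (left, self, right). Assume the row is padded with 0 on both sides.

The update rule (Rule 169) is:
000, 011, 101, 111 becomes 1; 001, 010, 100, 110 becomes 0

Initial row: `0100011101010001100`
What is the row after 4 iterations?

0001011010100101001
1100110101000010000
1000101010011000111
0010010100010010110

0010010100010010110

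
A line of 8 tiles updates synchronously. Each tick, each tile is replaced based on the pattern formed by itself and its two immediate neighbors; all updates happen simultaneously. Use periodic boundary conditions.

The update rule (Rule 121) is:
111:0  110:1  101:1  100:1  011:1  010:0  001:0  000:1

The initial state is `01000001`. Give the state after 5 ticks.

10111100
01100110
01110111
11011101
01110111

01110111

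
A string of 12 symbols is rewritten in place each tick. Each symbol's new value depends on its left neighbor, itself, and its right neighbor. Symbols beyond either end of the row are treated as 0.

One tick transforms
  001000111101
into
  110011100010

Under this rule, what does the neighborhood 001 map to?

At position 1 the neighborhood is 001; the next row has 1 there.

1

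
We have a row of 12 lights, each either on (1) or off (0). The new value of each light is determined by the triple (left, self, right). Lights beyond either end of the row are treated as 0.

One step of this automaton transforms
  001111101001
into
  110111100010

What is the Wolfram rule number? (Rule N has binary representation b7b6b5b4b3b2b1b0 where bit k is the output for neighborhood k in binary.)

position 3: 111 → 1  (bit 7 = 1)
position 6: 110 → 1  (bit 6 = 1)
position 7: 101 → 0  (bit 5 = 0)
position 9: 100 → 0  (bit 4 = 0)
position 2: 011 → 0  (bit 3 = 0)
position 8: 010 → 0  (bit 2 = 0)
position 1: 001 → 1  (bit 1 = 1)
position 0: 000 → 1  (bit 0 = 1)
bits b7..b0 = 11000011 = 195

195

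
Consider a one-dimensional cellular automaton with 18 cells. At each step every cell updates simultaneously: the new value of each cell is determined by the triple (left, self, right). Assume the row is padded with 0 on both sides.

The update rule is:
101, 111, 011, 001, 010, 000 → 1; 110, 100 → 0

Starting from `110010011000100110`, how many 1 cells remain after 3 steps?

12

100110110011101100
101101100111011001
111011001110110011
count of 1: 12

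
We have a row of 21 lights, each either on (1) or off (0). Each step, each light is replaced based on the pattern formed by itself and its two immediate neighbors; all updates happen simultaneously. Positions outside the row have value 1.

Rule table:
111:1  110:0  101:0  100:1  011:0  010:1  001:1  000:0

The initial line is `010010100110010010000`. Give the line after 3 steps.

011110111001111111001
001100010110111110110
110010110000011100000

110010110000011100000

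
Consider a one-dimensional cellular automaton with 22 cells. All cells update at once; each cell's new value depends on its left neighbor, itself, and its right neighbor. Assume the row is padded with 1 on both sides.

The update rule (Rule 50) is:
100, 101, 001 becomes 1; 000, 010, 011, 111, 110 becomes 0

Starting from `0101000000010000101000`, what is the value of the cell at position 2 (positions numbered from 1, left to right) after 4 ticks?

tick 1: 1010100000101001010101
tick 2: 0101010001010110101010
tick 3: 1010101010101001010101
tick 4: 0101010101010110101010
position 2 holds 1

1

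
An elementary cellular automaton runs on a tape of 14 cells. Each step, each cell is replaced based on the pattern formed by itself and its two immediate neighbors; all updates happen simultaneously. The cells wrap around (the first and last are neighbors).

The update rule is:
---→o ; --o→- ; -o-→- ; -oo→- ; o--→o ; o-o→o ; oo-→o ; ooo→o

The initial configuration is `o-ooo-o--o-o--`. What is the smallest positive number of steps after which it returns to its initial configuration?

14

-o-ooo-o--o-o-
--o-ooo-o--o-o
o--o-ooo-o--o-
-o--o-ooo-o--o
o-o--o-ooo-o--
-o-o--o-ooo-o-
--o-o--o-ooo-o
o--o-o--o-ooo-
-o--o-o--o-ooo
o-o--o-o--o-oo
oo-o--o-o--o-o
ooo-o--o-o--o-
-ooo-o--o-o--o
o-ooo-o--o-o--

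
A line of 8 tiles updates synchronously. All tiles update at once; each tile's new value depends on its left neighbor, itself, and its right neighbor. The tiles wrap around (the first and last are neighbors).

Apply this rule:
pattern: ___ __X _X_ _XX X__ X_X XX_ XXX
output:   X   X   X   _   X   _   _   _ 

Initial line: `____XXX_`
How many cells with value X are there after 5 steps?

XXXX___X
____XXX_  (repeats step 0; period 2)
step 5: XXXX___X
count of X: 5

5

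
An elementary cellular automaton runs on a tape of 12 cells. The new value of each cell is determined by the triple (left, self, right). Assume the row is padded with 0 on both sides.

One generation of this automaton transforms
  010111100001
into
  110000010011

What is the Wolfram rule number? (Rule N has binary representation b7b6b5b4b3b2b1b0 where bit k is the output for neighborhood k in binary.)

22

position 4: 111 → 0  (bit 7 = 0)
position 6: 110 → 0  (bit 6 = 0)
position 2: 101 → 0  (bit 5 = 0)
position 7: 100 → 1  (bit 4 = 1)
position 3: 011 → 0  (bit 3 = 0)
position 1: 010 → 1  (bit 2 = 1)
position 0: 001 → 1  (bit 1 = 1)
position 8: 000 → 0  (bit 0 = 0)
bits b7..b0 = 00010110 = 22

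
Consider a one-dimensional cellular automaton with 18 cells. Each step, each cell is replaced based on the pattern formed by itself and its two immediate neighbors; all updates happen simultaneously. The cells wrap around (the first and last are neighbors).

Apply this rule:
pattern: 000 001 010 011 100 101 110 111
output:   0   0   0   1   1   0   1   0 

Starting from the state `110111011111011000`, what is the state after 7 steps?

100011100000010101

step 1: 110101010001011100
step 2: 110000001000010110
step 3: 111000000100000110
step 4: 101100000010000110
step 5: 001110000001000110
step 6: 001011000000100111
step 7: 100011100000010101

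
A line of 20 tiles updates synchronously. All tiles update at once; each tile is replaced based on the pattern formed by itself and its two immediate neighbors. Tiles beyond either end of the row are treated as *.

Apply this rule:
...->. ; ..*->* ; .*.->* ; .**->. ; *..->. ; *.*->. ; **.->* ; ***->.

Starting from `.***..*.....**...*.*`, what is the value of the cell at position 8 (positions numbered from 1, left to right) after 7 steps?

.

...*.**....*.*..**..
..**..*...**.*.*.*.*
.*.*.**..*.*.*.*.*..
.*.*..*.**.*.*.*.*.*
.*.*.**..*.*.*.*.*..  (repeats step 3; period 2)
step 7: .*.*.**..*.*.*.*.*..
position 8 holds .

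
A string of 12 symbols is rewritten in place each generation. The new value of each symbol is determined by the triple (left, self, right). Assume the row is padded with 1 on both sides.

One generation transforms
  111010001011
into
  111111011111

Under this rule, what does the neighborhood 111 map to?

At position 0 the neighborhood is 111; the next row has 1 there.

1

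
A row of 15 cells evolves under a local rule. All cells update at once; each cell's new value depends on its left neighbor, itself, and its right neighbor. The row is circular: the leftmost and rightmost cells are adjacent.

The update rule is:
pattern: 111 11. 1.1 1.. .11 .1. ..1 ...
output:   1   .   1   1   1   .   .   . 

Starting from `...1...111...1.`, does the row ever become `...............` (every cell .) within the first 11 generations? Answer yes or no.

no

....1..11.1...1
1....1.1.1.1...
.1....1.1.1.1..
..1....1.1.1.1.
...1....1.1.1.1
1...1....1.1.1.
.1...1....1.1.1
1.1...1....1.1.
.1.1...1....1.1
1.1.1...1....1.
.1.1.1...1....1
generation 11 is .1.1.1...1....1, still not uniform .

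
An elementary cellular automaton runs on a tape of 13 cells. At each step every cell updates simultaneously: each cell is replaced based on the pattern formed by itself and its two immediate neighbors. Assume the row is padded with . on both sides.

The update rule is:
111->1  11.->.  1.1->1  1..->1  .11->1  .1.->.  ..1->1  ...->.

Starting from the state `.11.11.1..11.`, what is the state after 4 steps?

11.1.111.1.1.

11.11.1.111.1
1.11.1.111.1.
.11.1.111.1.1
11.1.111.1.1.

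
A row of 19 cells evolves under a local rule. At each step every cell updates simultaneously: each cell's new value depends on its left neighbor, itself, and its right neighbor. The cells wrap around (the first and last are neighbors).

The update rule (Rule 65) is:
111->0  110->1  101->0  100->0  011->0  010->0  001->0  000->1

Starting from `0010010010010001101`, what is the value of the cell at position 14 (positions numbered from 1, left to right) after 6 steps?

0

0000000000000100100
1111111111110000001
0000000000010111100
1111111111000000101
0000000001011110000
1111111100000010111
position 14 holds 0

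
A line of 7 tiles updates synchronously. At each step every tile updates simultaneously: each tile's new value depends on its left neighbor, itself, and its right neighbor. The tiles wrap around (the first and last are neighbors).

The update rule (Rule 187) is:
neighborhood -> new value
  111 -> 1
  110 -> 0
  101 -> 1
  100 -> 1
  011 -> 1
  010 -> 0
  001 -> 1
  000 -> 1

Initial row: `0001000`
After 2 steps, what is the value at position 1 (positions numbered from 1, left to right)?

1

1110111
1101111
position 1 holds 1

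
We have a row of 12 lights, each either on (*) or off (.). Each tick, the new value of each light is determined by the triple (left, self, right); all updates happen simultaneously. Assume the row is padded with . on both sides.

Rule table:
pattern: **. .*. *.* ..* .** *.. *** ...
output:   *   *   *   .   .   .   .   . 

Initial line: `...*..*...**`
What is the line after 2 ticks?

...*..*....*

...*..*....*
...*..*....*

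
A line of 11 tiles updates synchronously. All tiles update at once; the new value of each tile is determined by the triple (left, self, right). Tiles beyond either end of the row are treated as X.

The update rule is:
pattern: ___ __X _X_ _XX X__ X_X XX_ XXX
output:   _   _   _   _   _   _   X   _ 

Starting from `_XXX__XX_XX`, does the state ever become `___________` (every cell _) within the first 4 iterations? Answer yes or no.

yes

___X___X___
___________
all cells are _ at iteration 2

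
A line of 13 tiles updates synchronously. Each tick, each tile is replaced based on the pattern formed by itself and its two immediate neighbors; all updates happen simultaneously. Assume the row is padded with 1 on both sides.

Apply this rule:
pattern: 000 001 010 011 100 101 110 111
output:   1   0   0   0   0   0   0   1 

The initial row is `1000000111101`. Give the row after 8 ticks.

0000011111000

0011110011000
0001100000010
0100001111000
0001100110010
0100000000000
0001111111110
0100111111100
0000011111000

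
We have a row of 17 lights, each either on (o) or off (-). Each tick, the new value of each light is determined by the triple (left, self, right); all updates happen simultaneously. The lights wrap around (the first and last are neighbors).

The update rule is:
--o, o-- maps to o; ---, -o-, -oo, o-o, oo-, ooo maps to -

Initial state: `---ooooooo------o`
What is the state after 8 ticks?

o-o-------o----o-
---o-----o-o--o--
--o-o---o---oo-o-
-o---o-o-o-o----o
--o-o-------o--o-
-o---o-----o-oo-o
--o-o-o---o------
-o-----o-o-o-----

-o-----o-o-o-----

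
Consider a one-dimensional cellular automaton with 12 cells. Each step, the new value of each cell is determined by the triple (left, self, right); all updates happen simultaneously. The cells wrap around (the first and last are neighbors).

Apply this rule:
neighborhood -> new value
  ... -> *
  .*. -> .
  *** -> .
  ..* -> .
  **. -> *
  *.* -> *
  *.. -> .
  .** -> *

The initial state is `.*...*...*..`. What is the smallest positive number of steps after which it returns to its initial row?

...*...*...*
.*...*...*..

2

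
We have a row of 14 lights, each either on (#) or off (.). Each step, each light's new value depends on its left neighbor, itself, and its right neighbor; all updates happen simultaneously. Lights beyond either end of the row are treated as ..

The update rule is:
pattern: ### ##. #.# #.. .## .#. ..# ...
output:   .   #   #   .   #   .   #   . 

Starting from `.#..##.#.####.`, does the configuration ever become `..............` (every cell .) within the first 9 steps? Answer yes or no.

step 1: #..####.##..#.
step 2: ..##..####.#..
step 3: .###.##..##...
step 4: ##.####.###...
step 5: ####..###.#...
step 6: #..#.##.##....
step 7: ..#.######....
step 8: .#.##....#....
step 9: #.###...#.....
step 9 is #.###...#....., still not uniform .

no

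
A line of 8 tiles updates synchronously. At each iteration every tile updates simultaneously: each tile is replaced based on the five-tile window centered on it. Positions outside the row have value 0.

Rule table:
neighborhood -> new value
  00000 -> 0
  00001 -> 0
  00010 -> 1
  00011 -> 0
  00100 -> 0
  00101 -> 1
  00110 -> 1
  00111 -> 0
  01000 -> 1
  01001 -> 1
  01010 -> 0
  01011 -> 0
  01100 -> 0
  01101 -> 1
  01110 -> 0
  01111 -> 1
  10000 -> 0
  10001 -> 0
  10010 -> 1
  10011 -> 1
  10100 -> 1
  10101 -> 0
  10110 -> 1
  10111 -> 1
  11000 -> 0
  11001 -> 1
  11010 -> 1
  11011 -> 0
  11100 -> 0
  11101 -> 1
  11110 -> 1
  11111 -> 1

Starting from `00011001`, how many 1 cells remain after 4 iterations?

00010110
00110100
00111110
00011100
count of 1: 3

3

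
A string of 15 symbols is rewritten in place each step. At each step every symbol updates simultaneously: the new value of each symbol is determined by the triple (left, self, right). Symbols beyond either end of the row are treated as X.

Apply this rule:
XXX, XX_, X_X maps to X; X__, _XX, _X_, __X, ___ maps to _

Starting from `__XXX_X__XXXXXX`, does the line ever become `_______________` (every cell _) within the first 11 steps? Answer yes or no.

___XXX____XXXXX
____XX_____XXXX
_____X______XXX
_____________XX
______________X
_______________
all cells are _ at step 6

yes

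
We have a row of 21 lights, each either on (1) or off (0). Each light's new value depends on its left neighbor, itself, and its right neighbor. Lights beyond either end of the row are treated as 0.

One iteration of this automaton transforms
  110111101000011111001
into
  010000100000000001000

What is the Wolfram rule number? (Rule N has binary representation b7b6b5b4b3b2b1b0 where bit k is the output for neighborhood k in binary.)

64

position 4: 111 → 0  (bit 7 = 0)
position 1: 110 → 1  (bit 6 = 1)
position 2: 101 → 0  (bit 5 = 0)
position 9: 100 → 0  (bit 4 = 0)
position 0: 011 → 0  (bit 3 = 0)
position 8: 010 → 0  (bit 2 = 0)
position 12: 001 → 0  (bit 1 = 0)
position 10: 000 → 0  (bit 0 = 0)
bits b7..b0 = 01000000 = 64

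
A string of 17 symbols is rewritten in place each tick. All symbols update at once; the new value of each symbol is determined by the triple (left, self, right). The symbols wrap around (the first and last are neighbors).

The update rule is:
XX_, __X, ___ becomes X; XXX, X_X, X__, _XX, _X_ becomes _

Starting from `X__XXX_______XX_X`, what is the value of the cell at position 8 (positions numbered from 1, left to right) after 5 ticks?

X

X_X__X_XXXXXX_X__
____X_______X___X
_XXX__XXXXXX__XX_
X__X_X_____X_X_X_
__X____XXXX______
position 8 holds X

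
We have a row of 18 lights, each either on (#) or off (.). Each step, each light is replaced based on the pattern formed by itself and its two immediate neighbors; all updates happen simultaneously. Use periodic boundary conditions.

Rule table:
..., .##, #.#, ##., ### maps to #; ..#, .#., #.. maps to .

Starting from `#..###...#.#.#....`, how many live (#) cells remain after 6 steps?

step 1: ...###.#..#.#..##.
step 2: ##.####....#...##.
step 3: #######.##...#.###
step 4: ##########.#..####
step 5: ###########...####
step 6: ###########.#.####
count of #: 16

16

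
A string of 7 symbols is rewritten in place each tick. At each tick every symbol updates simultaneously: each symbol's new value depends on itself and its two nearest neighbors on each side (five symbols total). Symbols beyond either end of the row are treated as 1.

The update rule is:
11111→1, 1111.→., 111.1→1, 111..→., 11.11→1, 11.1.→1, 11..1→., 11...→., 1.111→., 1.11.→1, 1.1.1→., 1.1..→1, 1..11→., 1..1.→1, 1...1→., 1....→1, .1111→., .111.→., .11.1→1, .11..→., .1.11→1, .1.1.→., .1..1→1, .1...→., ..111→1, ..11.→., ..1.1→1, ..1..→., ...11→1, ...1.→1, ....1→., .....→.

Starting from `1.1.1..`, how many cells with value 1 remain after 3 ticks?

3

11..11.
.....11
.1..11.
count of 1: 3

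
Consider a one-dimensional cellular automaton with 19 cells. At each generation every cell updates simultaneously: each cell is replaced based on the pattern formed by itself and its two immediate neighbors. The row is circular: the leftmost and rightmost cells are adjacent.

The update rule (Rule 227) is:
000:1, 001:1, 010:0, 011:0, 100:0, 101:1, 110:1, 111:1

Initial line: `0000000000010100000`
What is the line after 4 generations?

1111111111101001111
1111111111110010111
1111111111110101011
1111111111111010101

1111111111111010101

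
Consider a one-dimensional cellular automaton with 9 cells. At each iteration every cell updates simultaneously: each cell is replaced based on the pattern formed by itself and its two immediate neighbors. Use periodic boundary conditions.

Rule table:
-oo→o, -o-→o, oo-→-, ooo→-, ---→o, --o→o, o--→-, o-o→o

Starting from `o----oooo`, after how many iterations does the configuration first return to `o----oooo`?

--oooo---
ooo----oo
----oooo-
ooooo----
o-----ooo
--ooooo--
ooo-----o
----ooooo
-oooo----
oo----ooo
---oooo--
oooo----o
-----oooo
-ooooo---
oo-----oo
---ooooo-
oooo-----
o----oooo

18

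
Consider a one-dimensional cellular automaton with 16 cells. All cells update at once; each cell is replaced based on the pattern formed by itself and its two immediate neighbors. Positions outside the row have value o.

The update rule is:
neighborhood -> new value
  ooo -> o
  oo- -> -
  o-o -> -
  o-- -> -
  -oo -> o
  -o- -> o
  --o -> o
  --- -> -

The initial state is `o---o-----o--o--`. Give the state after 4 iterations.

---oo----oo-oo-o
--oo----oo--o--o
-oo----oo--oo-oo
-o----oo--oo--oo

-o----oo--oo--oo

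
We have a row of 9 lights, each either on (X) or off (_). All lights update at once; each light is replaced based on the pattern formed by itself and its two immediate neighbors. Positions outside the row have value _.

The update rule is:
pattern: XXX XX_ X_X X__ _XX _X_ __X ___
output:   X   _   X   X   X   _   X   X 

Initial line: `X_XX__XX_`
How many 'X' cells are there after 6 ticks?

_XX_XXX_X
XX_XXX_X_
X_XXX_X_X
_XXX_X_X_
XXX_X_X_X
XX_X_X_X_
count of X: 5

5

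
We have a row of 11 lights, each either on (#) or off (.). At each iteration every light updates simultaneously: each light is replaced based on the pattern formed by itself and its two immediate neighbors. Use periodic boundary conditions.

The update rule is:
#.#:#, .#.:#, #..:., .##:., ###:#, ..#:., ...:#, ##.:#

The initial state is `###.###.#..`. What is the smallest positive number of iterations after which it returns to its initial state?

.###.####..
..###.###.#
...###.####
.#..###.###
##...###.##
##.#..###.#
####...###.
.###.#..###
#.####...##
##.###.#..#
###.####...
.###.###.#.
..###.####.
#..###.###.
#...###.###
#.#..###.##
###...###.#
###.#..###.
.####...###
#.###.#..##
##.####...#
###.###.#..

22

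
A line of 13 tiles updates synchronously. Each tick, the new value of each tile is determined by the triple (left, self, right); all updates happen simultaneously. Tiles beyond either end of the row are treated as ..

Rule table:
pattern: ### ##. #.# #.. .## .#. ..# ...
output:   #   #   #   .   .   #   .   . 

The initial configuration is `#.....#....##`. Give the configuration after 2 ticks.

#.....#.....#
#.....#.....#

#.....#.....#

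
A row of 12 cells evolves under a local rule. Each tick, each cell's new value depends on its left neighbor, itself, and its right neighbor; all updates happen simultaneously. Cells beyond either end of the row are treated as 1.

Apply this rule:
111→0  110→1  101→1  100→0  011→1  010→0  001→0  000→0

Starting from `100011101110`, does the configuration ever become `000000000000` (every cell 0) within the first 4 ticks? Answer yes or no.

100010111011
100001101110
100001111011
100001001110
tick 4 is 100001001110, still not uniform 0

no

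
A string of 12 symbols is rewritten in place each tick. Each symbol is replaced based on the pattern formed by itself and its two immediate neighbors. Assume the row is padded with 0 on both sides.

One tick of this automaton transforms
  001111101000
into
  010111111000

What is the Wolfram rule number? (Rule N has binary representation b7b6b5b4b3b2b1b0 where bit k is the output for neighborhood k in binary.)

position 3: 111 → 1  (bit 7 = 1)
position 6: 110 → 1  (bit 6 = 1)
position 7: 101 → 1  (bit 5 = 1)
position 9: 100 → 0  (bit 4 = 0)
position 2: 011 → 0  (bit 3 = 0)
position 8: 010 → 1  (bit 2 = 1)
position 1: 001 → 1  (bit 1 = 1)
position 0: 000 → 0  (bit 0 = 0)
bits b7..b0 = 11100110 = 230

230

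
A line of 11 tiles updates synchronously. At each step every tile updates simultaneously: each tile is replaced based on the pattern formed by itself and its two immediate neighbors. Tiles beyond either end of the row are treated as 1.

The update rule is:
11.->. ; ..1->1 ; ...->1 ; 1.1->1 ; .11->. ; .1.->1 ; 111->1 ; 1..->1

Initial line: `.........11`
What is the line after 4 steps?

111111.1.11

step 1: 111111111.1
step 2: 11111111.1.
step 3: 1111111.111
step 4: 111111.1.11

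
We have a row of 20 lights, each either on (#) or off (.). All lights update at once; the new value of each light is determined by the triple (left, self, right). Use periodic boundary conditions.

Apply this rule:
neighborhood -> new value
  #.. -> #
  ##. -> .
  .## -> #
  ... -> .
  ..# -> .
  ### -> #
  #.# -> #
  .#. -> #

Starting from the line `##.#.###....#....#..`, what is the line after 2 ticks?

#.#####.#...##...##.
######.###..#.#..#.#

######.###..#.#..#.#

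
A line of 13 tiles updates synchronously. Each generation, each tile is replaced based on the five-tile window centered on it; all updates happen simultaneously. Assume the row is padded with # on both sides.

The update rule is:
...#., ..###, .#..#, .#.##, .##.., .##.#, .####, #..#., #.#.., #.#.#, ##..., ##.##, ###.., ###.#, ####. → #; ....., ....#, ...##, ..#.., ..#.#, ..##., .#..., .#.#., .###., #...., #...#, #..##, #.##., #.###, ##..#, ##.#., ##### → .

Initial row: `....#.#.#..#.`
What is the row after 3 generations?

generation 1: #..#..#.###.#
generation 2: #.#.##.#..##.
generation 3: #.##.#.##..##

#.##.#.##..##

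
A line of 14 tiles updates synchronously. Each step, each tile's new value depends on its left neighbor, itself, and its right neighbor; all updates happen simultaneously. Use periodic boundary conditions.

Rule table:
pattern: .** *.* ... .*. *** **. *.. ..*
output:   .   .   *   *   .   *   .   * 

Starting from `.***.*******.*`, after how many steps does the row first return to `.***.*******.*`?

2

step 1: ...*.......*.*
step 2: .***.*******.*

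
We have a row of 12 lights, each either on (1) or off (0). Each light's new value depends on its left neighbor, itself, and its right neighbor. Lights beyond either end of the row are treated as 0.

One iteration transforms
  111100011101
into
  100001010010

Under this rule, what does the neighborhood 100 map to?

At position 4 the neighborhood is 100; the next row has 0 there.

0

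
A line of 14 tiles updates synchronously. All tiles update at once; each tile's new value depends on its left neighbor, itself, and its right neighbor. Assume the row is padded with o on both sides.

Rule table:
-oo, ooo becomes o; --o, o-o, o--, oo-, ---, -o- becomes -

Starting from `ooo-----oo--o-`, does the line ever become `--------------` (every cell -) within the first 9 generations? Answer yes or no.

yes

oo------o-----
o-------------
--------------
all cells are - at generation 3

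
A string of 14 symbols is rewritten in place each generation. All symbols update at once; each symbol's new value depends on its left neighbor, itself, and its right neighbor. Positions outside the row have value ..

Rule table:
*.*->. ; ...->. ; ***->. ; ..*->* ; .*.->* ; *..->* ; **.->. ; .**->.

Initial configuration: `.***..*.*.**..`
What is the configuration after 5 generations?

*...***.*...*.
**.*....**.***
...**..*......
..*..****.....
.****....*....

.****....*....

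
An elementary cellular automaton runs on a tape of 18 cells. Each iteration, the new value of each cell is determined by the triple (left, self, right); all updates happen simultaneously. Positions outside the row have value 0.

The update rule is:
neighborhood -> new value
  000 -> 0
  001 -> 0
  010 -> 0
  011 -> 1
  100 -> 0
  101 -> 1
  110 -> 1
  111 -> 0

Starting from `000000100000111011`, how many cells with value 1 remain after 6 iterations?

2

000000000000101111
000000000000011001
000000000000011000
000000000000011000  (fixed point — unchanged through iteration 6)
count of 1: 2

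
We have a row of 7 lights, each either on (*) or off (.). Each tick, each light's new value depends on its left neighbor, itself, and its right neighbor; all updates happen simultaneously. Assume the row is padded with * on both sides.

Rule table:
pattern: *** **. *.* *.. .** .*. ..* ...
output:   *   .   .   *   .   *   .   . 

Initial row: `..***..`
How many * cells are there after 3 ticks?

tick 1: *..*.*.
tick 2: .*.*.*.
tick 3: .*.*.*.
count of *: 3

3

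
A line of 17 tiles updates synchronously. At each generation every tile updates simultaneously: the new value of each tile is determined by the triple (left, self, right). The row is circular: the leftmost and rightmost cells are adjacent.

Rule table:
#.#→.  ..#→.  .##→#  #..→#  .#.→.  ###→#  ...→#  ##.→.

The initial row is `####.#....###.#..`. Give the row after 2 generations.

generation 1: ###...###.##...#.
generation 2: ##.##.##..#.##...

##.##.##..#.##...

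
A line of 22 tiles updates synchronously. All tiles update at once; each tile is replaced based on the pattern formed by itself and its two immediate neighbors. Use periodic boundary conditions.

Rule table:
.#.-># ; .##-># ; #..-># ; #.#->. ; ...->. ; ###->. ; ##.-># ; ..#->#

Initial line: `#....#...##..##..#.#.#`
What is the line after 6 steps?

.####.#.#.######.#.#.#

step 1: ##..###.##########.#.#
step 2: .####.#.#........#.#.#
step 3: .#..#.#.##......##.#.#
step 4: .####.#.###....###.#.#
step 5: .#..#.#.#.##..##.#.#.#
step 6: .####.#.#.######.#.#.#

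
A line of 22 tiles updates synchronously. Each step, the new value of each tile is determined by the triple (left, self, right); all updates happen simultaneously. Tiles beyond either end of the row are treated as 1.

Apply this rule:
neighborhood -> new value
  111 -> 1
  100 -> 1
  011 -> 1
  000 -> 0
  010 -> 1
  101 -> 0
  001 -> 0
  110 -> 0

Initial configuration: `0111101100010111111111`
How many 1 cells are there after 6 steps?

16

0111001010010111111111
0110101011010111111111
0100101010010111111111
0110101011010111111111  (repeats step 2; period 2)
step 6: 0110101011010111111111
count of 1: 16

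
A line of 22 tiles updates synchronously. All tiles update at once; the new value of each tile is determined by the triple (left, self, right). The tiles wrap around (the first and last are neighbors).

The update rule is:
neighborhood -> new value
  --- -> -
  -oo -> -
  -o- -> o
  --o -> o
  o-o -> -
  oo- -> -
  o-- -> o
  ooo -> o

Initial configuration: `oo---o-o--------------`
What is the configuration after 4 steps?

step 1: --o-oo-oo------------o
step 2: ooo------o----------oo
step 3: oo-o----ooo--------o-o
step 4: o--oo--o-o-o------oo--

o--oo--o-o-o------oo--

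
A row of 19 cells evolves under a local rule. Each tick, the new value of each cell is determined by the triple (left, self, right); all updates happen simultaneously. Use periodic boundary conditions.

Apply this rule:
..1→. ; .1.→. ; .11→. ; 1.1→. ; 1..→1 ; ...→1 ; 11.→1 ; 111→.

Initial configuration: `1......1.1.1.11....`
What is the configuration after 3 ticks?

1111........1111..1

.11111........1111.
.....11111111....11
1111........1111..1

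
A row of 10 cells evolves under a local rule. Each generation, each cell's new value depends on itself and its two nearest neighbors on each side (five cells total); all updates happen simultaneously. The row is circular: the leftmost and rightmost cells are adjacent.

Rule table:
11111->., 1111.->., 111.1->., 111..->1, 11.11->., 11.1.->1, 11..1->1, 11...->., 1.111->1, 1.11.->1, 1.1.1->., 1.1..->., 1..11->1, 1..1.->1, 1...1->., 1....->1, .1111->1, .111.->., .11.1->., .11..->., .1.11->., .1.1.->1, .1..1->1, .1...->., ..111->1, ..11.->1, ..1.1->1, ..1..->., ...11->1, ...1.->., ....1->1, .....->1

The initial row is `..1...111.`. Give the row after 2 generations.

111111.1..

.....11.1.
111111.1..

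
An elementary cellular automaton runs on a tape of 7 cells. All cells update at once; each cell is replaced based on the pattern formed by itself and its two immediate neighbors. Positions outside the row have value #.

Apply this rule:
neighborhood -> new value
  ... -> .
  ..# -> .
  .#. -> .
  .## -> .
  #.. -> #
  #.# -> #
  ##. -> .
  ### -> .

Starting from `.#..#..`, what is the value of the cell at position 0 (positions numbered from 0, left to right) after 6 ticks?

.

#.#..#.
.#.#..#
#.#.#..
.#.#.#.
#.#.#.#
.#.#.#.
position 0 holds .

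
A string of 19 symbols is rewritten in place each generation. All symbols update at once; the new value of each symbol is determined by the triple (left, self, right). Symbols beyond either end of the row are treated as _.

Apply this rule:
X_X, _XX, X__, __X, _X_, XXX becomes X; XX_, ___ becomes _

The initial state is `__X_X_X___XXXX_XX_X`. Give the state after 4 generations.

generation 1: _XXXXXXX_XXXX_XX_XX
generation 2: XXXXXXX_XXXX_XX_XX_
generation 3: XXXXXX_XXXX_XX_XX_X
generation 4: XXXXX_XXXX_XX_XX_XX

XXXXX_XXXX_XX_XX_XX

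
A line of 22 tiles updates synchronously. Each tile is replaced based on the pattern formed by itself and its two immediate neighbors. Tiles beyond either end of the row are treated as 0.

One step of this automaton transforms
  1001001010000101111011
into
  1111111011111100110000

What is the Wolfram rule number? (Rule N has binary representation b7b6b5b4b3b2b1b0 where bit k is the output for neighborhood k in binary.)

position 16: 111 → 1  (bit 7 = 1)
position 18: 110 → 0  (bit 6 = 0)
position 7: 101 → 0  (bit 5 = 0)
position 1: 100 → 1  (bit 4 = 1)
position 15: 011 → 0  (bit 3 = 0)
position 0: 010 → 1  (bit 2 = 1)
position 2: 001 → 1  (bit 1 = 1)
position 10: 000 → 1  (bit 0 = 1)
bits b7..b0 = 10010111 = 151

151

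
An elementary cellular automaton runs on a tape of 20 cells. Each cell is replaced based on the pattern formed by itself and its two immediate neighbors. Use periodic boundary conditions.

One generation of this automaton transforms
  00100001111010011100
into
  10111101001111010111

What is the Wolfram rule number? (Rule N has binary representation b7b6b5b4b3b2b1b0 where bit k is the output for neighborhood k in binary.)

125

position 8: 111 → 0  (bit 7 = 0)
position 10: 110 → 1  (bit 6 = 1)
position 11: 101 → 1  (bit 5 = 1)
position 3: 100 → 1  (bit 4 = 1)
position 7: 011 → 1  (bit 3 = 1)
position 2: 010 → 1  (bit 2 = 1)
position 1: 001 → 0  (bit 1 = 0)
position 0: 000 → 1  (bit 0 = 1)
bits b7..b0 = 01111101 = 125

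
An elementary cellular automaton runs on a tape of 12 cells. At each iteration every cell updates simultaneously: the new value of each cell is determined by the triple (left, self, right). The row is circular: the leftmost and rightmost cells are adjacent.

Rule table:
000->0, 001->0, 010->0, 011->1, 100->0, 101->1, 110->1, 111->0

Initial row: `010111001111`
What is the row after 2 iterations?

101101001001
111110000001

111110000001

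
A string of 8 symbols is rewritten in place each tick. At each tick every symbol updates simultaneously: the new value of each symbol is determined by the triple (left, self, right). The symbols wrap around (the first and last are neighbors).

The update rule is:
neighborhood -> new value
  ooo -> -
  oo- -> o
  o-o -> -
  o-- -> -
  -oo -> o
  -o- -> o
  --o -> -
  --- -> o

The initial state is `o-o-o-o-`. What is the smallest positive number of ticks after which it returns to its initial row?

tick 1: o-o-o-o-

1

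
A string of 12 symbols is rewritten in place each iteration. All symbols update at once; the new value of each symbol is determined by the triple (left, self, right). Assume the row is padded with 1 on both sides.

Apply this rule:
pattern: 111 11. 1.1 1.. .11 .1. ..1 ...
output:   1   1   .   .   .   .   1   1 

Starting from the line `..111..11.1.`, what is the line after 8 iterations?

iteration 1: .1.11.1.1...
iteration 2: ....1.....11
iteration 3: .111..1111.1
iteration 4: ..11.1.111..
iteration 5: .1.1....11.1
iteration 6: .....111.1..
iteration 7: .1111.11...1
iteration 8: ..111..1.11.

..111..1.11.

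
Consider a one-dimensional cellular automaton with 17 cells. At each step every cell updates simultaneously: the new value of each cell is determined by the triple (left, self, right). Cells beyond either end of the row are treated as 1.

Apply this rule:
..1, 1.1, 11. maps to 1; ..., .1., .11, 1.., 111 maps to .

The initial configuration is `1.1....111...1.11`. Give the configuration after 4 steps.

11....1..1..1.1..
.1...1..1..1.1..1
1...1..1..1.1..1.
1..1..1..1.1..1.1

1..1..1..1.1..1.1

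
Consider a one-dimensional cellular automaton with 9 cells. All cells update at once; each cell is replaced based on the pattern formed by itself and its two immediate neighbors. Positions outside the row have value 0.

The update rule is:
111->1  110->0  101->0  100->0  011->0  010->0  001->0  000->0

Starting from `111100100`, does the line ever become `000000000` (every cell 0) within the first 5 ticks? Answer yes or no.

yes

011000000
000000000
all cells are 0 at tick 2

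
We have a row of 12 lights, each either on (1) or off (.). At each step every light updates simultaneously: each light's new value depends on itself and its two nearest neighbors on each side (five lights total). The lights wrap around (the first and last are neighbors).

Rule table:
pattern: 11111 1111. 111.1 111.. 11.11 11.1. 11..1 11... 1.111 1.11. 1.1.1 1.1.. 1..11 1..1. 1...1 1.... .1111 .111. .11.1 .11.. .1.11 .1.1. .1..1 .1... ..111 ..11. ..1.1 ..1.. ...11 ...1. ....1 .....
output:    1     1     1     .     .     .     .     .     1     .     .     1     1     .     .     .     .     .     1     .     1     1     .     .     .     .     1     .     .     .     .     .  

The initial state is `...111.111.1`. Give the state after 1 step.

.....1.1.1.1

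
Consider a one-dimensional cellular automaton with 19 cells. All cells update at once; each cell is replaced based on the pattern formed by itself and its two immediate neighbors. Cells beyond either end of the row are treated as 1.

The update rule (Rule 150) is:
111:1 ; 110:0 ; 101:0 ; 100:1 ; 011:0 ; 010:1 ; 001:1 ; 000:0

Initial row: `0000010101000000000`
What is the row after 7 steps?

step 1: 1000110101100000001
step 2: 0101000100010000010
step 3: 0101101110111000110
step 4: 0100000100010101000
step 5: 0110001110110101101
step 6: 0001010100000100000
step 7: 1011010110001110001

1011010110001110001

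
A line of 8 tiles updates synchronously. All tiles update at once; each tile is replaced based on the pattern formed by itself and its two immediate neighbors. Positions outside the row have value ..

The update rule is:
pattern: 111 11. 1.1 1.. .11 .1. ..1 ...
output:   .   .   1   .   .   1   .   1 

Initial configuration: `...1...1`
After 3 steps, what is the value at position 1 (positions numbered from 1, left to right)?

step 1: 11.1.1.1
step 2: ..111111
step 3: 1.......
position 1 holds 1

1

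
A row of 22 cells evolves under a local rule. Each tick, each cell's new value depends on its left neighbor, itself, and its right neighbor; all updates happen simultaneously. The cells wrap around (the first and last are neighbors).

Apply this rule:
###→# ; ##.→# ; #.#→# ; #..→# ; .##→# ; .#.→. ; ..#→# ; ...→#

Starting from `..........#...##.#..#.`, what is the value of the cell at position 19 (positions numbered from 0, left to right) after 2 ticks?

#

##########.######.##.#
######################
position 19 holds #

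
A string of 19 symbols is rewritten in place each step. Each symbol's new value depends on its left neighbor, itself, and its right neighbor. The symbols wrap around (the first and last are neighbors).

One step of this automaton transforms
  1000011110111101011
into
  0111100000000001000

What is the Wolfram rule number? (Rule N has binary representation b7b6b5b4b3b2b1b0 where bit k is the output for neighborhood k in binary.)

23

position 6: 111 → 0  (bit 7 = 0)
position 0: 110 → 0  (bit 6 = 0)
position 9: 101 → 0  (bit 5 = 0)
position 1: 100 → 1  (bit 4 = 1)
position 5: 011 → 0  (bit 3 = 0)
position 15: 010 → 1  (bit 2 = 1)
position 4: 001 → 1  (bit 1 = 1)
position 2: 000 → 1  (bit 0 = 1)
bits b7..b0 = 00010111 = 23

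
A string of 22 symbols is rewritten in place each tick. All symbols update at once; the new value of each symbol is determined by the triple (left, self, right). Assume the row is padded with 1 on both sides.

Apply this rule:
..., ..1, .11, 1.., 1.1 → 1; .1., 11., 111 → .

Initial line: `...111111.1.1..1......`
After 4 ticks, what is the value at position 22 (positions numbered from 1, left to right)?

.

1111.....1.1.11.111111
....11111.1.11.11.....
11111....1.11.11.11111
.....1111.11.11.11....
position 22 holds .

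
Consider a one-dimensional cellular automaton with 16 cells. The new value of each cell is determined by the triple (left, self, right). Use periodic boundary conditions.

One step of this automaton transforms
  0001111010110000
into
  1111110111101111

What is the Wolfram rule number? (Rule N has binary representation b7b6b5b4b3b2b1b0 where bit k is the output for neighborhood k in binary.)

191

position 4: 111 → 1  (bit 7 = 1)
position 6: 110 → 0  (bit 6 = 0)
position 7: 101 → 1  (bit 5 = 1)
position 12: 100 → 1  (bit 4 = 1)
position 3: 011 → 1  (bit 3 = 1)
position 8: 010 → 1  (bit 2 = 1)
position 2: 001 → 1  (bit 1 = 1)
position 0: 000 → 1  (bit 0 = 1)
bits b7..b0 = 10111111 = 191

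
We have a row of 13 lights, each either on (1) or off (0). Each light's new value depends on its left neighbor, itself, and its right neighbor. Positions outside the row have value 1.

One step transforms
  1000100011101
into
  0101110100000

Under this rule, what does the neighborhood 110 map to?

At position 0 the neighborhood is 110; the next row has 0 there.

0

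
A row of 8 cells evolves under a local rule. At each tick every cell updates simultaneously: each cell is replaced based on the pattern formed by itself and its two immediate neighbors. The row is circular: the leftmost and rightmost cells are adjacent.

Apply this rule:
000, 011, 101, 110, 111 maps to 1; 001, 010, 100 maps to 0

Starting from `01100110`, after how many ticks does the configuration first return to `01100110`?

01100110

1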